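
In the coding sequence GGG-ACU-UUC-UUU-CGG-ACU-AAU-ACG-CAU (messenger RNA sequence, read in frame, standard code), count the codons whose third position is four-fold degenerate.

5

Codon 1 GGG (Gly): third position 4-fold.
Codon 2 ACU (Thr): third position 4-fold.
Codon 3 UUC (Phe): third position 2-fold.
Codon 4 UUU (Phe): third position 2-fold.
Codon 5 CGG (Arg): third position 4-fold.
Codon 6 ACU (Thr): third position 4-fold.
Codon 7 AAU (Asn): third position 2-fold.
Codon 8 ACG (Thr): third position 4-fold.
Codon 9 CAU (His): third position 2-fold.
Four-fold degenerate third positions: 5.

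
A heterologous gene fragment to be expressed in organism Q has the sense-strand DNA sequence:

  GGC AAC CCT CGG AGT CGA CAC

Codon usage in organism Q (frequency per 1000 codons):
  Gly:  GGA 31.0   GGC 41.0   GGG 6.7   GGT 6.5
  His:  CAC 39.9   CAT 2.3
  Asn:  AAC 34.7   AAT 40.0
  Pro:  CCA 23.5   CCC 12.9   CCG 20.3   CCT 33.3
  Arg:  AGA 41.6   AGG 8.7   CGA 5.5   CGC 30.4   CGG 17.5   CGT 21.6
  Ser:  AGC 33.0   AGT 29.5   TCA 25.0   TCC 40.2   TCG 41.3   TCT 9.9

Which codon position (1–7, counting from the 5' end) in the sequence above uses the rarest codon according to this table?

6

Codon 1 GGC (Gly): 41.0 per 1000.
Codon 2 AAC (Asn): 34.7 per 1000.
Codon 3 CCT (Pro): 33.3 per 1000.
Codon 4 CGG (Arg): 17.5 per 1000.
Codon 5 AGT (Ser): 29.5 per 1000.
Codon 6 CGA (Arg): 5.5 per 1000.
Codon 7 CAC (His): 39.9 per 1000.
Lowest frequency is 5.5 at codon 6.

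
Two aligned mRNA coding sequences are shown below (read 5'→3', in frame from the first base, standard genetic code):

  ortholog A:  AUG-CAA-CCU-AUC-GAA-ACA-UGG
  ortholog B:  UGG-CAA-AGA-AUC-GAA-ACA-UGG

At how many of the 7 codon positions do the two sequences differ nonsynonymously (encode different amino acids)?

2

Codon 1: AUG Met / UGG Trp — nonsynonymous.
Codon 2: CAA Gln / CAA Gln — identical.
Codon 3: CCU Pro / AGA Arg — nonsynonymous.
Codon 4: AUC Ile / AUC Ile — identical.
Codon 5: GAA Glu / GAA Glu — identical.
Codon 6: ACA Thr / ACA Thr — identical.
Codon 7: UGG Trp / UGG Trp — identical.
Nonsynonymous differences: 2.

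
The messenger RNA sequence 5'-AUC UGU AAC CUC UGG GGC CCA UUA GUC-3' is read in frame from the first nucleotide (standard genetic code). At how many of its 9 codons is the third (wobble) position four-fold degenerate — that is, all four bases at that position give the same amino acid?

Codon 1 AUC (Ile): third position 3-fold.
Codon 2 UGU (Cys): third position 2-fold.
Codon 3 AAC (Asn): third position 2-fold.
Codon 4 CUC (Leu): third position 4-fold.
Codon 5 UGG (Trp): third position 1-fold.
Codon 6 GGC (Gly): third position 4-fold.
Codon 7 CCA (Pro): third position 4-fold.
Codon 8 UUA (Leu): third position 2-fold.
Codon 9 GUC (Val): third position 4-fold.
Four-fold degenerate third positions: 4.

4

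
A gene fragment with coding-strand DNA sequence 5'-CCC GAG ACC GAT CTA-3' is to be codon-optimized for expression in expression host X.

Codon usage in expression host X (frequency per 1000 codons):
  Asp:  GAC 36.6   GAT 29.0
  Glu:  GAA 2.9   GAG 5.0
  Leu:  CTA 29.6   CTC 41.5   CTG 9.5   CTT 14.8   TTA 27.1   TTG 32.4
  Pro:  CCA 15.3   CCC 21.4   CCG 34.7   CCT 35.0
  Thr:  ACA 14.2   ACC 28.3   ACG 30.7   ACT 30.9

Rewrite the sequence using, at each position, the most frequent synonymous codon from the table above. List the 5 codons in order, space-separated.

Codon 1 (Pro): best is CCT at 35.0.
Codon 2 (Glu): best is GAG at 5.0.
Codon 3 (Thr): best is ACT at 30.9.
Codon 4 (Asp): best is GAC at 36.6.
Codon 5 (Leu): best is CTC at 41.5.

CCT GAG ACT GAC CTC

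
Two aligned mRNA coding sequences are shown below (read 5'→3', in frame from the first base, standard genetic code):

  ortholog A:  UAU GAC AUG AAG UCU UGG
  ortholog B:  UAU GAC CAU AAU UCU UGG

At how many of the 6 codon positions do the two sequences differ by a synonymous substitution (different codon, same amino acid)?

Codon 1: UAU Tyr / UAU Tyr — identical.
Codon 2: GAC Asp / GAC Asp — identical.
Codon 3: AUG Met / CAU His — nonsynonymous.
Codon 4: AAG Lys / AAU Asn — nonsynonymous.
Codon 5: UCU Ser / UCU Ser — identical.
Codon 6: UGG Trp / UGG Trp — identical.
Synonymous differences: 0.

0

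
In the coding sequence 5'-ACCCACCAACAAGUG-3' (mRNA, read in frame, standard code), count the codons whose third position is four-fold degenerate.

2

Codon 1 ACC (Thr): third position 4-fold.
Codon 2 CAC (His): third position 2-fold.
Codon 3 CAA (Gln): third position 2-fold.
Codon 4 CAA (Gln): third position 2-fold.
Codon 5 GUG (Val): third position 4-fold.
Four-fold degenerate third positions: 2.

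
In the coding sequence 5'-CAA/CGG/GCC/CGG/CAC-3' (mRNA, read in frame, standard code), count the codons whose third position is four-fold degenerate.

Codon 1 CAA (Gln): third position 2-fold.
Codon 2 CGG (Arg): third position 4-fold.
Codon 3 GCC (Ala): third position 4-fold.
Codon 4 CGG (Arg): third position 4-fold.
Codon 5 CAC (His): third position 2-fold.
Four-fold degenerate third positions: 3.

3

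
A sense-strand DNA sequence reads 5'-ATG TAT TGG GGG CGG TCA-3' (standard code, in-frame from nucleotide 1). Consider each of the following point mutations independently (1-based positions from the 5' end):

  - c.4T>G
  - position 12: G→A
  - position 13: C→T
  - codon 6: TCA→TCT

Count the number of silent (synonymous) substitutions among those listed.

Codon 2: TAT (Tyr) → GAT (Asp) — missense.
Codon 4: GGG (Gly) → GGA (Gly) — synonymous.
Codon 5: CGG (Arg) → TGG (Trp) — missense.
Codon 6: TCA (Ser) → TCT (Ser) — synonymous.
Synonymous: 2 of 4.

2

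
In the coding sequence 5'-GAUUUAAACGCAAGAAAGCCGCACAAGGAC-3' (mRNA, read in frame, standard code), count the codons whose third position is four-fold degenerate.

Codon 1 GAU (Asp): third position 2-fold.
Codon 2 UUA (Leu): third position 2-fold.
Codon 3 AAC (Asn): third position 2-fold.
Codon 4 GCA (Ala): third position 4-fold.
Codon 5 AGA (Arg): third position 2-fold.
Codon 6 AAG (Lys): third position 2-fold.
Codon 7 CCG (Pro): third position 4-fold.
Codon 8 CAC (His): third position 2-fold.
Codon 9 AAG (Lys): third position 2-fold.
Codon 10 GAC (Asp): third position 2-fold.
Four-fold degenerate third positions: 2.

2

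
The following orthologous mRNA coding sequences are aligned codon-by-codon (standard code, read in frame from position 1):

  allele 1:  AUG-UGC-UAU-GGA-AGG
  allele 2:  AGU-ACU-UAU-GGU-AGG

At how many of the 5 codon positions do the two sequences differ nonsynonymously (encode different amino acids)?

2

Codon 1: AUG Met / AGU Ser — nonsynonymous.
Codon 2: UGC Cys / ACU Thr — nonsynonymous.
Codon 3: UAU Tyr / UAU Tyr — identical.
Codon 4: GGA Gly / GGU Gly — synonymous.
Codon 5: AGG Arg / AGG Arg — identical.
Nonsynonymous differences: 2.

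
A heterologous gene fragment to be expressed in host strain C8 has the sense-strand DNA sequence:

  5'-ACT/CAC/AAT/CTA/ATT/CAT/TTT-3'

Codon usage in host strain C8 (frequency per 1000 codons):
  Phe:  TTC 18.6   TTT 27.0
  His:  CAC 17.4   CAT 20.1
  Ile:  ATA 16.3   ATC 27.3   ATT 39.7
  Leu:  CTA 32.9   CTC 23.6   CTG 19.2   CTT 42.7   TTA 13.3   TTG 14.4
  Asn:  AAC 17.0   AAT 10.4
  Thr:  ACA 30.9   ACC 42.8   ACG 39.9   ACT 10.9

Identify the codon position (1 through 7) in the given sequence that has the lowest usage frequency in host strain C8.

Codon 1 ACT (Thr): 10.9 per 1000.
Codon 2 CAC (His): 17.4 per 1000.
Codon 3 AAT (Asn): 10.4 per 1000.
Codon 4 CTA (Leu): 32.9 per 1000.
Codon 5 ATT (Ile): 39.7 per 1000.
Codon 6 CAT (His): 20.1 per 1000.
Codon 7 TTT (Phe): 27.0 per 1000.
Lowest frequency is 10.4 at codon 3.

3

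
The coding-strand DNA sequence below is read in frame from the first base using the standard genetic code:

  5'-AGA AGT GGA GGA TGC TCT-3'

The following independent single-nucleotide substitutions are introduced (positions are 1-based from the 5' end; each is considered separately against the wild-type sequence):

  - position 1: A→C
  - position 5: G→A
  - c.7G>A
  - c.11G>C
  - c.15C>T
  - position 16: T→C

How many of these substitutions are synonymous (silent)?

Codon 1: AGA (Arg) → CGA (Arg) — synonymous.
Codon 2: AGT (Ser) → AAT (Asn) — missense.
Codon 3: GGA (Gly) → AGA (Arg) — missense.
Codon 4: GGA (Gly) → GCA (Ala) — missense.
Codon 5: TGC (Cys) → TGT (Cys) — synonymous.
Codon 6: TCT (Ser) → CCT (Pro) — missense.
Synonymous: 2 of 6.

2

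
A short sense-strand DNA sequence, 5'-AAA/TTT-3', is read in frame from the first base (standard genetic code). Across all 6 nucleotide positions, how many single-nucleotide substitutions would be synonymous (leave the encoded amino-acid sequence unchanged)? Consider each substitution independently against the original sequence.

2

Codon 1 (AAA, Lys): 1 synonymous substitution.
Codon 2 (TTT, Phe): 1 synonymous substitution.
Total: 1 + 1 = 2.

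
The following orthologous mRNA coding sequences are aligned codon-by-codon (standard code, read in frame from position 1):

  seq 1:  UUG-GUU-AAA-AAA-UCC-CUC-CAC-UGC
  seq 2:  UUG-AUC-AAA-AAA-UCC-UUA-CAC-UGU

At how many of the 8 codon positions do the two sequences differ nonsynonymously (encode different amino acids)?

1

Codon 1: UUG Leu / UUG Leu — identical.
Codon 2: GUU Val / AUC Ile — nonsynonymous.
Codon 3: AAA Lys / AAA Lys — identical.
Codon 4: AAA Lys / AAA Lys — identical.
Codon 5: UCC Ser / UCC Ser — identical.
Codon 6: CUC Leu / UUA Leu — synonymous.
Codon 7: CAC His / CAC His — identical.
Codon 8: UGC Cys / UGU Cys — synonymous.
Nonsynonymous differences: 1.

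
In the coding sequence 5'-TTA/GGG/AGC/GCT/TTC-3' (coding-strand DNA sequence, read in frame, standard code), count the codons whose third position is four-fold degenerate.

Codon 1 TTA (Leu): third position 2-fold.
Codon 2 GGG (Gly): third position 4-fold.
Codon 3 AGC (Ser): third position 2-fold.
Codon 4 GCT (Ala): third position 4-fold.
Codon 5 TTC (Phe): third position 2-fold.
Four-fold degenerate third positions: 2.

2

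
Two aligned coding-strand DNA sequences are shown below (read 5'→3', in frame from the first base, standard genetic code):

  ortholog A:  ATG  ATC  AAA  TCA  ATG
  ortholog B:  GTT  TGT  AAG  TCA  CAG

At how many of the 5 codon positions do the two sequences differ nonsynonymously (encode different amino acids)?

Codon 1: ATG Met / GTT Val — nonsynonymous.
Codon 2: ATC Ile / TGT Cys — nonsynonymous.
Codon 3: AAA Lys / AAG Lys — synonymous.
Codon 4: TCA Ser / TCA Ser — identical.
Codon 5: ATG Met / CAG Gln — nonsynonymous.
Nonsynonymous differences: 3.

3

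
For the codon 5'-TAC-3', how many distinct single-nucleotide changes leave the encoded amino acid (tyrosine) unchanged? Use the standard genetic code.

1

Position 1: none → 0 synonymous.
Position 2: none → 0 synonymous.
Position 3: TAT → 1 synonymous.
Total: 0 + 0 + 1 = 1.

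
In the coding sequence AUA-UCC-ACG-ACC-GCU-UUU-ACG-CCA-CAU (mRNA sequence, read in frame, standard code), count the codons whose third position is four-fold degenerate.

Codon 1 AUA (Ile): third position 3-fold.
Codon 2 UCC (Ser): third position 4-fold.
Codon 3 ACG (Thr): third position 4-fold.
Codon 4 ACC (Thr): third position 4-fold.
Codon 5 GCU (Ala): third position 4-fold.
Codon 6 UUU (Phe): third position 2-fold.
Codon 7 ACG (Thr): third position 4-fold.
Codon 8 CCA (Pro): third position 4-fold.
Codon 9 CAU (His): third position 2-fold.
Four-fold degenerate third positions: 6.

6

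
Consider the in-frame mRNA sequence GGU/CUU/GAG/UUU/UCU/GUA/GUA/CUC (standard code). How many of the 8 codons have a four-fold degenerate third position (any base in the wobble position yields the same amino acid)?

Codon 1 GGU (Gly): third position 4-fold.
Codon 2 CUU (Leu): third position 4-fold.
Codon 3 GAG (Glu): third position 2-fold.
Codon 4 UUU (Phe): third position 2-fold.
Codon 5 UCU (Ser): third position 4-fold.
Codon 6 GUA (Val): third position 4-fold.
Codon 7 GUA (Val): third position 4-fold.
Codon 8 CUC (Leu): third position 4-fold.
Four-fold degenerate third positions: 6.

6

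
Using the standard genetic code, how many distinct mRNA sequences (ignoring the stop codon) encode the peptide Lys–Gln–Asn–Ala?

32

Lys: 2 codons.
Gln: 2 codons.
Asn: 2 codons.
Ala: 4 codons.
2 × 2 × 2 × 4 = 32.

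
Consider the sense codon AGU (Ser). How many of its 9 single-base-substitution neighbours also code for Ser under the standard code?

Position 1: none → 0 synonymous.
Position 2: none → 0 synonymous.
Position 3: AGC → 1 synonymous.
Total: 0 + 0 + 1 = 1.

1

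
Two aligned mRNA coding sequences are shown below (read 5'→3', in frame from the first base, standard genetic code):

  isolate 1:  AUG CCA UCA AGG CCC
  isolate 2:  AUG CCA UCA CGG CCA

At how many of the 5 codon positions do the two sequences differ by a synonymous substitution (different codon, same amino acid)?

Codon 1: AUG Met / AUG Met — identical.
Codon 2: CCA Pro / CCA Pro — identical.
Codon 3: UCA Ser / UCA Ser — identical.
Codon 4: AGG Arg / CGG Arg — synonymous.
Codon 5: CCC Pro / CCA Pro — synonymous.
Synonymous differences: 2.

2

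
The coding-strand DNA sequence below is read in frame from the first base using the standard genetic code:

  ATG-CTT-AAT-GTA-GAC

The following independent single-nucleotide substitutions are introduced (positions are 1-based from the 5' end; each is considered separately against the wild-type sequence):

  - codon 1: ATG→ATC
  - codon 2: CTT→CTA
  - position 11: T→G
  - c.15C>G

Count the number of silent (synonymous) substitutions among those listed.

1

Codon 1: ATG (Met) → ATC (Ile) — missense.
Codon 2: CTT (Leu) → CTA (Leu) — synonymous.
Codon 4: GTA (Val) → GGA (Gly) — missense.
Codon 5: GAC (Asp) → GAG (Glu) — missense.
Synonymous: 1 of 4.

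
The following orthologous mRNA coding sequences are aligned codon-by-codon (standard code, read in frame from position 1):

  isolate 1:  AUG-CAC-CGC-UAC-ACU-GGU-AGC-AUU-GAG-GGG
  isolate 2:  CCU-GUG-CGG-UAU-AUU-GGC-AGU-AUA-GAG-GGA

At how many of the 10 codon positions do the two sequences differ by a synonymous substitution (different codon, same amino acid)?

Codon 1: AUG Met / CCU Pro — nonsynonymous.
Codon 2: CAC His / GUG Val — nonsynonymous.
Codon 3: CGC Arg / CGG Arg — synonymous.
Codon 4: UAC Tyr / UAU Tyr — synonymous.
Codon 5: ACU Thr / AUU Ile — nonsynonymous.
Codon 6: GGU Gly / GGC Gly — synonymous.
Codon 7: AGC Ser / AGU Ser — synonymous.
Codon 8: AUU Ile / AUA Ile — synonymous.
Codon 9: GAG Glu / GAG Glu — identical.
Codon 10: GGG Gly / GGA Gly — synonymous.
Synonymous differences: 6.

6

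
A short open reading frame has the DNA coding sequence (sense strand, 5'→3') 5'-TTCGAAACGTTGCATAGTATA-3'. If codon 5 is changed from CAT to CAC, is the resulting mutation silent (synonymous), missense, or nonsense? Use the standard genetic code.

Position 15 falls in codon 5: CAT → His.
After the substitution the codon is CAC → His.
Both encode His, so the change is synonymous.

silent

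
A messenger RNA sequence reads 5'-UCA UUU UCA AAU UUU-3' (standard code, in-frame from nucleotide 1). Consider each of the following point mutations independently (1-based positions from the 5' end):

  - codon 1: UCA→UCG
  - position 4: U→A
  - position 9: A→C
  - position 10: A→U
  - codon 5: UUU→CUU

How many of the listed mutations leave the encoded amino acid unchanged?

2

Codon 1: UCA (Ser) → UCG (Ser) — synonymous.
Codon 2: UUU (Phe) → AUU (Ile) — missense.
Codon 3: UCA (Ser) → UCC (Ser) — synonymous.
Codon 4: AAU (Asn) → UAU (Tyr) — missense.
Codon 5: UUU (Phe) → CUU (Leu) — missense.
Synonymous: 2 of 5.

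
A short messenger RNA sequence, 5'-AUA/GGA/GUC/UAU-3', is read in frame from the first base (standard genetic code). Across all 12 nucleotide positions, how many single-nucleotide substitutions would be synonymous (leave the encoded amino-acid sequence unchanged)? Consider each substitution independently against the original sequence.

9

Codon 1 (AUA, Ile): 2 synonymous substitutions.
Codon 2 (GGA, Gly): 3 synonymous substitutions.
Codon 3 (GUC, Val): 3 synonymous substitutions.
Codon 4 (UAU, Tyr): 1 synonymous substitution.
Total: 2 + 3 + 3 + 1 = 9.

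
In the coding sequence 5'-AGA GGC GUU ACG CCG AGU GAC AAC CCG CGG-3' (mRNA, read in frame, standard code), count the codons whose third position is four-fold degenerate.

6

Codon 1 AGA (Arg): third position 2-fold.
Codon 2 GGC (Gly): third position 4-fold.
Codon 3 GUU (Val): third position 4-fold.
Codon 4 ACG (Thr): third position 4-fold.
Codon 5 CCG (Pro): third position 4-fold.
Codon 6 AGU (Ser): third position 2-fold.
Codon 7 GAC (Asp): third position 2-fold.
Codon 8 AAC (Asn): third position 2-fold.
Codon 9 CCG (Pro): third position 4-fold.
Codon 10 CGG (Arg): third position 4-fold.
Four-fold degenerate third positions: 6.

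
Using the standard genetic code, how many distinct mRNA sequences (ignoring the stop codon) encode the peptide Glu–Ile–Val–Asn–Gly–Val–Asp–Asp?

Glu: 2 codons.
Ile: 3 codons.
Val: 4 codons.
Asn: 2 codons.
Gly: 4 codons.
Val: 4 codons.
Asp: 2 codons.
Asp: 2 codons.
2 × 3 × 4 × 2 × 4 × 4 × 2 × 2 = 3072.

3072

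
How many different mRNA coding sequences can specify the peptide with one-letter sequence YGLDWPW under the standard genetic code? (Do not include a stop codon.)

384

Tyr: 2 codons.
Gly: 4 codons.
Leu: 6 codons.
Asp: 2 codons.
Trp: 1 codon.
Pro: 4 codons.
Trp: 1 codon.
2 × 4 × 6 × 2 × 1 × 4 × 1 = 384.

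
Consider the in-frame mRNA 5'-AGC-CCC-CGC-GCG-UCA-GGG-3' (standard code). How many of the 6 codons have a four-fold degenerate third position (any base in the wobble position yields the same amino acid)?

5

Codon 1 AGC (Ser): third position 2-fold.
Codon 2 CCC (Pro): third position 4-fold.
Codon 3 CGC (Arg): third position 4-fold.
Codon 4 GCG (Ala): third position 4-fold.
Codon 5 UCA (Ser): third position 4-fold.
Codon 6 GGG (Gly): third position 4-fold.
Four-fold degenerate third positions: 5.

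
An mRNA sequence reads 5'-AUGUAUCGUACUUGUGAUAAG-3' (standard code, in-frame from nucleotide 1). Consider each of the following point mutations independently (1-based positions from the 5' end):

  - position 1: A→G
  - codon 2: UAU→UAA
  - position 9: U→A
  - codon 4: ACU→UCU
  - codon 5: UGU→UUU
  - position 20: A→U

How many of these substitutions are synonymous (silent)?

1

Codon 1: AUG (Met) → GUG (Val) — missense.
Codon 2: UAU (Tyr) → UAA (Stop) — nonsense.
Codon 3: CGU (Arg) → CGA (Arg) — synonymous.
Codon 4: ACU (Thr) → UCU (Ser) — missense.
Codon 5: UGU (Cys) → UUU (Phe) — missense.
Codon 7: AAG (Lys) → AUG (Met) — missense.
Synonymous: 1 of 6.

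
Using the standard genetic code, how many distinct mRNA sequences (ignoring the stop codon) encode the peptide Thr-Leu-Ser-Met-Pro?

Thr: 4 codons.
Leu: 6 codons.
Ser: 6 codons.
Met: 1 codon.
Pro: 4 codons.
4 × 6 × 6 × 1 × 4 = 576.

576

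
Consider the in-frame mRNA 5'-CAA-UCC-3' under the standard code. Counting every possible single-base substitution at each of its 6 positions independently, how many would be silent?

4

Codon 1 (CAA, Gln): 1 synonymous substitution.
Codon 2 (UCC, Ser): 3 synonymous substitutions.
Total: 1 + 3 = 4.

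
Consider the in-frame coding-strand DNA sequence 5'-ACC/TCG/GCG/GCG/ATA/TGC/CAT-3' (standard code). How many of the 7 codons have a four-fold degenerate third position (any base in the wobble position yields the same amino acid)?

Codon 1 ACC (Thr): third position 4-fold.
Codon 2 TCG (Ser): third position 4-fold.
Codon 3 GCG (Ala): third position 4-fold.
Codon 4 GCG (Ala): third position 4-fold.
Codon 5 ATA (Ile): third position 3-fold.
Codon 6 TGC (Cys): third position 2-fold.
Codon 7 CAT (His): third position 2-fold.
Four-fold degenerate third positions: 4.

4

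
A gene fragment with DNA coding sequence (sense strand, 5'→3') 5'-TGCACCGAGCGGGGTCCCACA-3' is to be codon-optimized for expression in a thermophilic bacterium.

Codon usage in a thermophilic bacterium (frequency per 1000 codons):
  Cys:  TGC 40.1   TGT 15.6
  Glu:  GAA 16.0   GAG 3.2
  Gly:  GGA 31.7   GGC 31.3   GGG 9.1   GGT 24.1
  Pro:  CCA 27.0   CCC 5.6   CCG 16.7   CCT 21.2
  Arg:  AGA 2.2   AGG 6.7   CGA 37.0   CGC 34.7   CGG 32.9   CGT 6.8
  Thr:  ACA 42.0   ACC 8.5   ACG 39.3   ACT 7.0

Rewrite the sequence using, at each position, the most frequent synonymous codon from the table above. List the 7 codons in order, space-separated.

TGC ACA GAA CGA GGA CCA ACA

Codon 1 (Cys): best is TGC at 40.1.
Codon 2 (Thr): best is ACA at 42.0.
Codon 3 (Glu): best is GAA at 16.0.
Codon 4 (Arg): best is CGA at 37.0.
Codon 5 (Gly): best is GGA at 31.7.
Codon 6 (Pro): best is CCA at 27.0.
Codon 7 (Thr): best is ACA at 42.0.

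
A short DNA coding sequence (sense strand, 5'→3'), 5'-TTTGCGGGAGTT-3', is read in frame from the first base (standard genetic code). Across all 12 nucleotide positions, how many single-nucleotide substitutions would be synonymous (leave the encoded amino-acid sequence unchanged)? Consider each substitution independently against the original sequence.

Codon 1 (TTT, Phe): 1 synonymous substitution.
Codon 2 (GCG, Ala): 3 synonymous substitutions.
Codon 3 (GGA, Gly): 3 synonymous substitutions.
Codon 4 (GTT, Val): 3 synonymous substitutions.
Total: 1 + 3 + 3 + 3 = 10.

10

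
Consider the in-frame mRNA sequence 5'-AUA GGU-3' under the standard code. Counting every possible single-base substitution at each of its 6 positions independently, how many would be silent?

5

Codon 1 (AUA, Ile): 2 synonymous substitutions.
Codon 2 (GGU, Gly): 3 synonymous substitutions.
Total: 2 + 3 = 5.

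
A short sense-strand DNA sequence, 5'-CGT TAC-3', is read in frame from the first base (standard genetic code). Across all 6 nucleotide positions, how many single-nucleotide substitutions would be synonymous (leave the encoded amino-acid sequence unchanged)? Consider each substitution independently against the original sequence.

Codon 1 (CGT, Arg): 3 synonymous substitutions.
Codon 2 (TAC, Tyr): 1 synonymous substitution.
Total: 3 + 1 = 4.

4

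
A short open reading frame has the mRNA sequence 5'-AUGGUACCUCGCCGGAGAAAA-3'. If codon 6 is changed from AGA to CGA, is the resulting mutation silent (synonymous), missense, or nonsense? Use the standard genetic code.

Position 16 falls in codon 6: AGA → Arg.
After the substitution the codon is CGA → Arg.
Both encode Arg, so the change is synonymous.

silent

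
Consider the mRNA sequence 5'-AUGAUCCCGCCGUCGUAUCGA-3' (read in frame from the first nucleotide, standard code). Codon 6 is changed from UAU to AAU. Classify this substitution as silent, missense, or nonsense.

Position 16 falls in codon 6: UAU → Tyr.
After the substitution the codon is AAU → Asn.
Tyr ≠ Asn, so this is a missense mutation.

missense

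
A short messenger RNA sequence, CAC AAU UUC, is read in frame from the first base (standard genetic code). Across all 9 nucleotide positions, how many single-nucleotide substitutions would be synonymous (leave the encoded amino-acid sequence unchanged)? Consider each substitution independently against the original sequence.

3

Codon 1 (CAC, His): 1 synonymous substitution.
Codon 2 (AAU, Asn): 1 synonymous substitution.
Codon 3 (UUC, Phe): 1 synonymous substitution.
Total: 1 + 1 + 1 = 3.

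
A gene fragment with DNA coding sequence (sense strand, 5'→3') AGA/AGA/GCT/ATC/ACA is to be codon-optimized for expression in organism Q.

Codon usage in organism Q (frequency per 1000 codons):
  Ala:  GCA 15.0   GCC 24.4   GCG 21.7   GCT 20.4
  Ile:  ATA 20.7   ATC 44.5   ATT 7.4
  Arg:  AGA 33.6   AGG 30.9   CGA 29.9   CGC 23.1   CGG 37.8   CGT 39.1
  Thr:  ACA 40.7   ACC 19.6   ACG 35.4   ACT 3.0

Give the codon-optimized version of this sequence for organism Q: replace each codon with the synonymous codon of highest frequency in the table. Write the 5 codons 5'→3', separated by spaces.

Codon 1 (Arg): best is CGT at 39.1.
Codon 2 (Arg): best is CGT at 39.1.
Codon 3 (Ala): best is GCC at 24.4.
Codon 4 (Ile): best is ATC at 44.5.
Codon 5 (Thr): best is ACA at 40.7.

CGT CGT GCC ATC ACA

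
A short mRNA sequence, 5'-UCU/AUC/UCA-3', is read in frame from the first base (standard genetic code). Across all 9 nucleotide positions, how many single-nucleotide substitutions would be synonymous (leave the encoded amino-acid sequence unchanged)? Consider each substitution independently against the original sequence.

8

Codon 1 (UCU, Ser): 3 synonymous substitutions.
Codon 2 (AUC, Ile): 2 synonymous substitutions.
Codon 3 (UCA, Ser): 3 synonymous substitutions.
Total: 3 + 2 + 3 = 8.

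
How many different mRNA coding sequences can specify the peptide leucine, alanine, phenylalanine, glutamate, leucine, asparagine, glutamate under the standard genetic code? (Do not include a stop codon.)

2304

Leu: 6 codons.
Ala: 4 codons.
Phe: 2 codons.
Glu: 2 codons.
Leu: 6 codons.
Asn: 2 codons.
Glu: 2 codons.
6 × 4 × 2 × 2 × 6 × 2 × 2 = 2304.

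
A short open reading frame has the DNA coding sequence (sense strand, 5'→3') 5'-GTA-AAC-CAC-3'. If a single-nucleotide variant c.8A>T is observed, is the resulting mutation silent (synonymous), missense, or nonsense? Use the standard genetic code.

Position 8 falls in codon 3: CAC → His.
After the substitution the codon is CTC → Leu.
His ≠ Leu, so this is a missense mutation.

missense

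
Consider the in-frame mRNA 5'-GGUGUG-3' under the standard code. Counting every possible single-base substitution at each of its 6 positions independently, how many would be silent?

6

Codon 1 (GGU, Gly): 3 synonymous substitutions.
Codon 2 (GUG, Val): 3 synonymous substitutions.
Total: 3 + 3 = 6.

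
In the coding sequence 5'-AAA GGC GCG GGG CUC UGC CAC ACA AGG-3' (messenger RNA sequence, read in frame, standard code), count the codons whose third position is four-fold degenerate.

Codon 1 AAA (Lys): third position 2-fold.
Codon 2 GGC (Gly): third position 4-fold.
Codon 3 GCG (Ala): third position 4-fold.
Codon 4 GGG (Gly): third position 4-fold.
Codon 5 CUC (Leu): third position 4-fold.
Codon 6 UGC (Cys): third position 2-fold.
Codon 7 CAC (His): third position 2-fold.
Codon 8 ACA (Thr): third position 4-fold.
Codon 9 AGG (Arg): third position 2-fold.
Four-fold degenerate third positions: 5.

5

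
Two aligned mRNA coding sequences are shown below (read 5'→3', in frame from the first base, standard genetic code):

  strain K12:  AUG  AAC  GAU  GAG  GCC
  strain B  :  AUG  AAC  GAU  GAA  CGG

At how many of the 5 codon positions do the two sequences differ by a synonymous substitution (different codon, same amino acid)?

1

Codon 1: AUG Met / AUG Met — identical.
Codon 2: AAC Asn / AAC Asn — identical.
Codon 3: GAU Asp / GAU Asp — identical.
Codon 4: GAG Glu / GAA Glu — synonymous.
Codon 5: GCC Ala / CGG Arg — nonsynonymous.
Synonymous differences: 1.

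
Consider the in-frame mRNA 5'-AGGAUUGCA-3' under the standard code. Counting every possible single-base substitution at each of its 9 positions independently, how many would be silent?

Codon 1 (AGG, Arg): 2 synonymous substitutions.
Codon 2 (AUU, Ile): 2 synonymous substitutions.
Codon 3 (GCA, Ala): 3 synonymous substitutions.
Total: 2 + 2 + 3 = 7.

7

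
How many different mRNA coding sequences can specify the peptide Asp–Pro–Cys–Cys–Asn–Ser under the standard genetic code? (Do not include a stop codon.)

Asp: 2 codons.
Pro: 4 codons.
Cys: 2 codons.
Cys: 2 codons.
Asn: 2 codons.
Ser: 6 codons.
2 × 4 × 2 × 2 × 2 × 6 = 384.

384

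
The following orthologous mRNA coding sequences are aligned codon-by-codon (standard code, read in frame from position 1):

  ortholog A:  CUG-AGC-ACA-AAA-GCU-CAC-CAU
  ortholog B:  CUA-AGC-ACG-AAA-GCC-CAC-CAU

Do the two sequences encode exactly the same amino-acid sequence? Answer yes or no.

Codon 1: CUG Leu / CUA Leu — synonymous.
Codon 2: AGC Ser / AGC Ser — identical.
Codon 3: ACA Thr / ACG Thr — synonymous.
Codon 4: AAA Lys / AAA Lys — identical.
Codon 5: GCU Ala / GCC Ala — synonymous.
Codon 6: CAC His / CAC His — identical.
Codon 7: CAU His / CAU His — identical.
Nonsynonymous differences: 0 → same protein.

yes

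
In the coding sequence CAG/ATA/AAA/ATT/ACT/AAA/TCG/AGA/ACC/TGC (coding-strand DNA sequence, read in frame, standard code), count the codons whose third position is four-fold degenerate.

3

Codon 1 CAG (Gln): third position 2-fold.
Codon 2 ATA (Ile): third position 3-fold.
Codon 3 AAA (Lys): third position 2-fold.
Codon 4 ATT (Ile): third position 3-fold.
Codon 5 ACT (Thr): third position 4-fold.
Codon 6 AAA (Lys): third position 2-fold.
Codon 7 TCG (Ser): third position 4-fold.
Codon 8 AGA (Arg): third position 2-fold.
Codon 9 ACC (Thr): third position 4-fold.
Codon 10 TGC (Cys): third position 2-fold.
Four-fold degenerate third positions: 3.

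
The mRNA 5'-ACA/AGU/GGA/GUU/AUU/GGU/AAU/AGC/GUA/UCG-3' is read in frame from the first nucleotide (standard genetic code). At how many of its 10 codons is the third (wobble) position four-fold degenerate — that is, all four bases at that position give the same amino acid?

Codon 1 ACA (Thr): third position 4-fold.
Codon 2 AGU (Ser): third position 2-fold.
Codon 3 GGA (Gly): third position 4-fold.
Codon 4 GUU (Val): third position 4-fold.
Codon 5 AUU (Ile): third position 3-fold.
Codon 6 GGU (Gly): third position 4-fold.
Codon 7 AAU (Asn): third position 2-fold.
Codon 8 AGC (Ser): third position 2-fold.
Codon 9 GUA (Val): third position 4-fold.
Codon 10 UCG (Ser): third position 4-fold.
Four-fold degenerate third positions: 6.

6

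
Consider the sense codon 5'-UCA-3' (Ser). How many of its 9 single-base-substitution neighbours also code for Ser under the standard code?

3

Position 1: none → 0 synonymous.
Position 2: none → 0 synonymous.
Position 3: UCU, UCC, UCG → 3 synonymous.
Total: 0 + 0 + 3 = 3.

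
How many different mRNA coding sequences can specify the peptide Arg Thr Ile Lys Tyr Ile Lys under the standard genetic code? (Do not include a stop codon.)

1728

Arg: 6 codons.
Thr: 4 codons.
Ile: 3 codons.
Lys: 2 codons.
Tyr: 2 codons.
Ile: 3 codons.
Lys: 2 codons.
6 × 4 × 3 × 2 × 2 × 3 × 2 = 1728.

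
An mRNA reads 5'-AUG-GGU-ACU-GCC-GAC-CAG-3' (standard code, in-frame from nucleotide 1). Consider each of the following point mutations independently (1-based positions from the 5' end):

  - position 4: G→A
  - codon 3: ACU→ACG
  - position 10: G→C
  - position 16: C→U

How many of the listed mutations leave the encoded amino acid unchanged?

1

Codon 2: GGU (Gly) → AGU (Ser) — missense.
Codon 3: ACU (Thr) → ACG (Thr) — synonymous.
Codon 4: GCC (Ala) → CCC (Pro) — missense.
Codon 6: CAG (Gln) → UAG (Stop) — nonsense.
Synonymous: 1 of 4.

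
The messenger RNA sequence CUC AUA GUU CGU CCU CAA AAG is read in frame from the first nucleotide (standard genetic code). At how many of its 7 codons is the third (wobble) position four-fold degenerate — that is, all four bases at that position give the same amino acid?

Codon 1 CUC (Leu): third position 4-fold.
Codon 2 AUA (Ile): third position 3-fold.
Codon 3 GUU (Val): third position 4-fold.
Codon 4 CGU (Arg): third position 4-fold.
Codon 5 CCU (Pro): third position 4-fold.
Codon 6 CAA (Gln): third position 2-fold.
Codon 7 AAG (Lys): third position 2-fold.
Four-fold degenerate third positions: 4.

4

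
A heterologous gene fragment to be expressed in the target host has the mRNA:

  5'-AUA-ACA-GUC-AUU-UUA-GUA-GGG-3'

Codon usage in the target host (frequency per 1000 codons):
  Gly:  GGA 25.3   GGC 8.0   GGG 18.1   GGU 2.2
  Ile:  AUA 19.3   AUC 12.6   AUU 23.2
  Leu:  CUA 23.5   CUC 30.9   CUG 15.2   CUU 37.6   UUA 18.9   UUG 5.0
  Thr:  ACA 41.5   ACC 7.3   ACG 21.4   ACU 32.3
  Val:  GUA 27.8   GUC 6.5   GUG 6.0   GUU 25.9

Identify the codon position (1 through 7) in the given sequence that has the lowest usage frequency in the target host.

Codon 1 AUA (Ile): 19.3 per 1000.
Codon 2 ACA (Thr): 41.5 per 1000.
Codon 3 GUC (Val): 6.5 per 1000.
Codon 4 AUU (Ile): 23.2 per 1000.
Codon 5 UUA (Leu): 18.9 per 1000.
Codon 6 GUA (Val): 27.8 per 1000.
Codon 7 GGG (Gly): 18.1 per 1000.
Lowest frequency is 6.5 at codon 3.

3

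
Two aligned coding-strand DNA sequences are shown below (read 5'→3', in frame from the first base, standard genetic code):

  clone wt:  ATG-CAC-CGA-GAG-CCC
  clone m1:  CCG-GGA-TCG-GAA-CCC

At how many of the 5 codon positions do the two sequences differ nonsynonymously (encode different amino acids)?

Codon 1: ATG Met / CCG Pro — nonsynonymous.
Codon 2: CAC His / GGA Gly — nonsynonymous.
Codon 3: CGA Arg / TCG Ser — nonsynonymous.
Codon 4: GAG Glu / GAA Glu — synonymous.
Codon 5: CCC Pro / CCC Pro — identical.
Nonsynonymous differences: 3.

3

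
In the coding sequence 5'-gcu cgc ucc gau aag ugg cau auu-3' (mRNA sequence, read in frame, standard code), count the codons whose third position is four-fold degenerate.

3

Codon 1 GCU (Ala): third position 4-fold.
Codon 2 CGC (Arg): third position 4-fold.
Codon 3 UCC (Ser): third position 4-fold.
Codon 4 GAU (Asp): third position 2-fold.
Codon 5 AAG (Lys): third position 2-fold.
Codon 6 UGG (Trp): third position 1-fold.
Codon 7 CAU (His): third position 2-fold.
Codon 8 AUU (Ile): third position 3-fold.
Four-fold degenerate third positions: 3.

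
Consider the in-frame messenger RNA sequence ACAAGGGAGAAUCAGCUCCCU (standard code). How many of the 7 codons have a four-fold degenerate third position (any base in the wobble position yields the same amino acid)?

3

Codon 1 ACA (Thr): third position 4-fold.
Codon 2 AGG (Arg): third position 2-fold.
Codon 3 GAG (Glu): third position 2-fold.
Codon 4 AAU (Asn): third position 2-fold.
Codon 5 CAG (Gln): third position 2-fold.
Codon 6 CUC (Leu): third position 4-fold.
Codon 7 CCU (Pro): third position 4-fold.
Four-fold degenerate third positions: 3.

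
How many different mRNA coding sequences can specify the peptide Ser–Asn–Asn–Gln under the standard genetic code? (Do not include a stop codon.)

48

Ser: 6 codons.
Asn: 2 codons.
Asn: 2 codons.
Gln: 2 codons.
6 × 2 × 2 × 2 = 48.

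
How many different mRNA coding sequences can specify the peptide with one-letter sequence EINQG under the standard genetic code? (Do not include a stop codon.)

96

Glu: 2 codons.
Ile: 3 codons.
Asn: 2 codons.
Gln: 2 codons.
Gly: 4 codons.
2 × 3 × 2 × 2 × 4 = 96.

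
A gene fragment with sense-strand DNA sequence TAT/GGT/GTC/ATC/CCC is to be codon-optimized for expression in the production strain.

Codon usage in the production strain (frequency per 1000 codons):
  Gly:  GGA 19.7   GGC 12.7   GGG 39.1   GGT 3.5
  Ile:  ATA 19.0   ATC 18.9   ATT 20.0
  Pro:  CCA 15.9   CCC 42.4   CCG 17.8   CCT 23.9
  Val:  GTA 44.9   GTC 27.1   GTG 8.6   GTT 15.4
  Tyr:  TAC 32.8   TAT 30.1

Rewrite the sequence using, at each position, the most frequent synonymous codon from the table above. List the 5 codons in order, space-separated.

Codon 1 (Tyr): best is TAC at 32.8.
Codon 2 (Gly): best is GGG at 39.1.
Codon 3 (Val): best is GTA at 44.9.
Codon 4 (Ile): best is ATT at 20.0.
Codon 5 (Pro): best is CCC at 42.4.

TAC GGG GTA ATT CCC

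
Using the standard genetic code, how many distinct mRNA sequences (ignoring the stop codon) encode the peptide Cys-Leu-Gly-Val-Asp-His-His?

Cys: 2 codons.
Leu: 6 codons.
Gly: 4 codons.
Val: 4 codons.
Asp: 2 codons.
His: 2 codons.
His: 2 codons.
2 × 6 × 4 × 4 × 2 × 2 × 2 = 1536.

1536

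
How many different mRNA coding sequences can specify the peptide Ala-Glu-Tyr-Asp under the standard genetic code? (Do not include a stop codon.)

Ala: 4 codons.
Glu: 2 codons.
Tyr: 2 codons.
Asp: 2 codons.
4 × 2 × 2 × 2 = 32.

32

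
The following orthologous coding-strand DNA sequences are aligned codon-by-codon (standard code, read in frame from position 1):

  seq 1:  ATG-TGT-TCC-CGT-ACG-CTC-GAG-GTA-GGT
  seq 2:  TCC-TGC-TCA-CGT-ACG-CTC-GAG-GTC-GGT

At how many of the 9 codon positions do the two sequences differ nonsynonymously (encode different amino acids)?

Codon 1: ATG Met / TCC Ser — nonsynonymous.
Codon 2: TGT Cys / TGC Cys — synonymous.
Codon 3: TCC Ser / TCA Ser — synonymous.
Codon 4: CGT Arg / CGT Arg — identical.
Codon 5: ACG Thr / ACG Thr — identical.
Codon 6: CTC Leu / CTC Leu — identical.
Codon 7: GAG Glu / GAG Glu — identical.
Codon 8: GTA Val / GTC Val — synonymous.
Codon 9: GGT Gly / GGT Gly — identical.
Nonsynonymous differences: 1.

1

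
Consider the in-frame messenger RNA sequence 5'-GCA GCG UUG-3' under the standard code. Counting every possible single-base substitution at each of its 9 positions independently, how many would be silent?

8

Codon 1 (GCA, Ala): 3 synonymous substitutions.
Codon 2 (GCG, Ala): 3 synonymous substitutions.
Codon 3 (UUG, Leu): 2 synonymous substitutions.
Total: 3 + 3 + 2 = 8.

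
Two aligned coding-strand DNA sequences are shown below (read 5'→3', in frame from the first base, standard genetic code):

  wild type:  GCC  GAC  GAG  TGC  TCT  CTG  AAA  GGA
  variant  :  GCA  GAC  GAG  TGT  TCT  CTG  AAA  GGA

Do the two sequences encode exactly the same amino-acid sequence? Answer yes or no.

Codon 1: GCC Ala / GCA Ala — synonymous.
Codon 2: GAC Asp / GAC Asp — identical.
Codon 3: GAG Glu / GAG Glu — identical.
Codon 4: TGC Cys / TGT Cys — synonymous.
Codon 5: TCT Ser / TCT Ser — identical.
Codon 6: CTG Leu / CTG Leu — identical.
Codon 7: AAA Lys / AAA Lys — identical.
Codon 8: GGA Gly / GGA Gly — identical.
Nonsynonymous differences: 0 → same protein.

yes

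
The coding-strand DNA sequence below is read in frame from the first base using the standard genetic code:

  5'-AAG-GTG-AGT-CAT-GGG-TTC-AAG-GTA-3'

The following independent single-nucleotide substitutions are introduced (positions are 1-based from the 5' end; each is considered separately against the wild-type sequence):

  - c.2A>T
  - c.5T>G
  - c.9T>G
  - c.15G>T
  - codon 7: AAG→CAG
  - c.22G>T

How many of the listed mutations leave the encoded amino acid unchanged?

1

Codon 1: AAG (Lys) → ATG (Met) — missense.
Codon 2: GTG (Val) → GGG (Gly) — missense.
Codon 3: AGT (Ser) → AGG (Arg) — missense.
Codon 5: GGG (Gly) → GGT (Gly) — synonymous.
Codon 7: AAG (Lys) → CAG (Gln) — missense.
Codon 8: GTA (Val) → TTA (Leu) — missense.
Synonymous: 1 of 6.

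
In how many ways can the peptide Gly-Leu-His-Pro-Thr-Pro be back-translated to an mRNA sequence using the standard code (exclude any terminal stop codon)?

Gly: 4 codons.
Leu: 6 codons.
His: 2 codons.
Pro: 4 codons.
Thr: 4 codons.
Pro: 4 codons.
4 × 6 × 2 × 4 × 4 × 4 = 3072.

3072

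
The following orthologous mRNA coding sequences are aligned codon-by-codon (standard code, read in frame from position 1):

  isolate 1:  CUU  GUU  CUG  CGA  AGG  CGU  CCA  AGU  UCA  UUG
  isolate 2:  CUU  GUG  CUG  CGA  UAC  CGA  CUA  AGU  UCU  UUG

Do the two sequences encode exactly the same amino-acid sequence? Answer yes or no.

no

Codon 1: CUU Leu / CUU Leu — identical.
Codon 2: GUU Val / GUG Val — synonymous.
Codon 3: CUG Leu / CUG Leu — identical.
Codon 4: CGA Arg / CGA Arg — identical.
Codon 5: AGG Arg / UAC Tyr — nonsynonymous.
Codon 6: CGU Arg / CGA Arg — synonymous.
Codon 7: CCA Pro / CUA Leu — nonsynonymous.
Codon 8: AGU Ser / AGU Ser — identical.
Codon 9: UCA Ser / UCU Ser — synonymous.
Codon 10: UUG Leu / UUG Leu — identical.
Nonsynonymous differences: 2 → different protein.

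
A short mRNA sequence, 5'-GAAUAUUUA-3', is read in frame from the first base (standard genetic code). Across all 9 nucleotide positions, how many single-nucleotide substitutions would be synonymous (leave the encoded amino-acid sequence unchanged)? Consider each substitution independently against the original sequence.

4

Codon 1 (GAA, Glu): 1 synonymous substitution.
Codon 2 (UAU, Tyr): 1 synonymous substitution.
Codon 3 (UUA, Leu): 2 synonymous substitutions.
Total: 1 + 1 + 2 = 4.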